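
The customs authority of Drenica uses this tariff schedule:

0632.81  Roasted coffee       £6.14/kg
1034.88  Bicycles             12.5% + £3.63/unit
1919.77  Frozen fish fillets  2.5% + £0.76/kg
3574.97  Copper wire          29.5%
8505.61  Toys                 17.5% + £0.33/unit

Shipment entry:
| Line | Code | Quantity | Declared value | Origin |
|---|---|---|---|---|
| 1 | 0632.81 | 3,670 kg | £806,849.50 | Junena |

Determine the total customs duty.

Line 1 (0632.81, Junena, 3,670 kg, £806,849.50):
Base rate for 0632.81 is £6.14/kg.
Duty = 3,670 × £6.14 = £22,533.80.

£22,533.80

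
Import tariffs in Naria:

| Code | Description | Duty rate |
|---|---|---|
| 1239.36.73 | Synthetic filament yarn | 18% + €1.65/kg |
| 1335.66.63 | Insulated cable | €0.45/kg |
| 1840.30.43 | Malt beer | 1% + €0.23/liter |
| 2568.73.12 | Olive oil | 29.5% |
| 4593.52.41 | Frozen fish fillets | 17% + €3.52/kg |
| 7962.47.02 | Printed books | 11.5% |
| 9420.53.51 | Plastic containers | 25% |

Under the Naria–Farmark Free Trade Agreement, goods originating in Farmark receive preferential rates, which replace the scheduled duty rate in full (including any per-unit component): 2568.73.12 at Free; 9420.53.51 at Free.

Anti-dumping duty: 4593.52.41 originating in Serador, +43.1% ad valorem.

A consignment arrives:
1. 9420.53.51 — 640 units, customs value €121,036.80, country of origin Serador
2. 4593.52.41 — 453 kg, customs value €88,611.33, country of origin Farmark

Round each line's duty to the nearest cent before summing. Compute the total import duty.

€46,917.69

Line 1 (9420.53.51, Serador, 640 units, €121,036.80):
Base rate for 9420.53.51 is 25%.
9420.53.51 has an FTA preferential rate, but origin Serador is not Farmark; base rate stands.
Duty = €121,036.80 × 25% = €30,259.20.
Line 2 (4593.52.41, Farmark, 453 kg, €88,611.33):
Base rate for 4593.52.41 is 17% + €3.52/kg.
Origin Farmark is the FTA partner but 4593.52.41 is not on the preference list; base rate stands.
The additional-duty order on 4593.52.41 targets Serador, not Farmark; it does not apply.
Duty = €88,611.33 × 17% + 453 × €3.52 = €16,658.49.
Total = €30,259.20 + €16,658.49 = €46,917.69.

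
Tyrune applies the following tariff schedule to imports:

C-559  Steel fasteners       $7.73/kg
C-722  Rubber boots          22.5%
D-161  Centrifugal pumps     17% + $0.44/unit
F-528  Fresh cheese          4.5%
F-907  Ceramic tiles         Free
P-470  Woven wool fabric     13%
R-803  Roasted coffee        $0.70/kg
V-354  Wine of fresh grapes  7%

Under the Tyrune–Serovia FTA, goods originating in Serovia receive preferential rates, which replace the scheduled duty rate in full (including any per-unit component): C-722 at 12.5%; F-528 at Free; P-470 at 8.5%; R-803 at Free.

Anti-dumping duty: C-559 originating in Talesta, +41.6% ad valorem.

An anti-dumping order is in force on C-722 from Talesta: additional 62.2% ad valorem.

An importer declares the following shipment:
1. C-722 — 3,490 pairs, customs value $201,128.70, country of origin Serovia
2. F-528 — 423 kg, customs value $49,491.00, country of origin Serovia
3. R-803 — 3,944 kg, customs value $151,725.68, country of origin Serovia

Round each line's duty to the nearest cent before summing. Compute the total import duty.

$25,141.09

Line 1 (C-722, Serovia, 3,490 pairs, $201,128.70):
Base rate for C-722 is 22.5%.
Origin Serovia qualifies under the Tyrune–Serovia agreement and C-722 is covered: preferential rate 12.5% applies instead.
The additional-duty order on C-722 targets Talesta, not Serovia; it does not apply.
Duty = $201,128.70 × 12.5% = $25,141.09.
Line 2 (F-528, Serovia, 423 kg, $49,491.00):
Base rate for F-528 is 4.5%.
Origin Serovia qualifies under the Tyrune–Serovia agreement and F-528 is covered: preferential rate Free applies instead.
Duty = $49,491.00 × 0% = $0.00.
Line 3 (R-803, Serovia, 3,944 kg, $151,725.68):
Base rate for R-803 is $0.70/kg.
Origin Serovia qualifies under the Tyrune–Serovia agreement and R-803 is covered: preferential rate Free applies instead.
Duty = $151,725.68 × 0% = $0.00.
Total = $25,141.09 + $0.00 + $0.00 = $25,141.09.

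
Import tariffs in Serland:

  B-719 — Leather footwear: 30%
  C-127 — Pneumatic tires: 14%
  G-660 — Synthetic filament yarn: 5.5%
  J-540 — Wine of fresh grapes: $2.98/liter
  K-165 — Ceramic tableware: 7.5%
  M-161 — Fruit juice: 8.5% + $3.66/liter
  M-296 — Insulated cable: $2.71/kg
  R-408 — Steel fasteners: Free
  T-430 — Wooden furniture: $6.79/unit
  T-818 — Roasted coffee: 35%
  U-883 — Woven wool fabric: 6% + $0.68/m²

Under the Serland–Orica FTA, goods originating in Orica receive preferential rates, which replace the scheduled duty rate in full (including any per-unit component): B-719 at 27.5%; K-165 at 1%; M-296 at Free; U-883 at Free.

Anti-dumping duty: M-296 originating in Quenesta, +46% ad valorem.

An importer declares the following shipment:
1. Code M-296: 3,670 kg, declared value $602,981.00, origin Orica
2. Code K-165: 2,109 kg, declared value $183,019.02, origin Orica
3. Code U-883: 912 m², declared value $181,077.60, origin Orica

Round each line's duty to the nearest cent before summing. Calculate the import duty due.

$1,830.19

Line 1 (M-296, Orica, 3,670 kg, $602,981.00):
Base rate for M-296 is $2.71/kg.
Origin Orica qualifies under the Serland–Orica agreement and M-296 is covered: preferential rate Free applies instead.
The additional-duty order on M-296 targets Quenesta, not Orica; it does not apply.
Duty = $602,981.00 × 0% = $0.00.
Line 2 (K-165, Orica, 2,109 kg, $183,019.02):
Base rate for K-165 is 7.5%.
Origin Orica qualifies under the Serland–Orica agreement and K-165 is covered: preferential rate 1% applies instead.
Duty = $183,019.02 × 1% = $1,830.19.
Line 3 (U-883, Orica, 912 m², $181,077.60):
Base rate for U-883 is 6% + $0.68/m².
Origin Orica qualifies under the Serland–Orica agreement and U-883 is covered: preferential rate Free applies instead.
Duty = $181,077.60 × 0% = $0.00.
Total = $0.00 + $1,830.19 + $0.00 = $1,830.19.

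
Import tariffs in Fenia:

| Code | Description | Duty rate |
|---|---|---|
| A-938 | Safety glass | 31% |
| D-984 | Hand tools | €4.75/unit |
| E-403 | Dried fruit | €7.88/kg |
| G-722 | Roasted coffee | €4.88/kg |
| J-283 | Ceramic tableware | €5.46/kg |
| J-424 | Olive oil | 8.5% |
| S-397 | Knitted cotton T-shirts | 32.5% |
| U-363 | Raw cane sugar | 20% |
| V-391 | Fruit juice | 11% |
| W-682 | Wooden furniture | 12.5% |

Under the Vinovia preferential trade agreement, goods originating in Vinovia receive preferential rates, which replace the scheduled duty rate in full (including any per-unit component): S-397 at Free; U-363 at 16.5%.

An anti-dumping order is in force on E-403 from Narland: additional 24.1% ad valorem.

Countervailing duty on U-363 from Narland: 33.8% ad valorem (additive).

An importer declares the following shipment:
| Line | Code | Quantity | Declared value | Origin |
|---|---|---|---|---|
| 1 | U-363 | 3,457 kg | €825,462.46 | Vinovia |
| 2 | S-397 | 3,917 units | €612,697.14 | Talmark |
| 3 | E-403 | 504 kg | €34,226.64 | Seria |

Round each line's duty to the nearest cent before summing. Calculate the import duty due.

€339,299.40

Line 1 (U-363, Vinovia, 3,457 kg, €825,462.46):
Base rate for U-363 is 20%.
Origin Vinovia qualifies under the Fenia–Vinovia agreement and U-363 is covered: preferential rate 16.5% applies instead.
The additional-duty order on U-363 targets Narland, not Vinovia; it does not apply.
Duty = €825,462.46 × 16.5% = €136,201.31.
Line 2 (S-397, Talmark, 3,917 units, €612,697.14):
Base rate for S-397 is 32.5%.
S-397 has an FTA preferential rate, but origin Talmark is not Vinovia; base rate stands.
Duty = €612,697.14 × 32.5% = €199,126.57.
Line 3 (E-403, Seria, 504 kg, €34,226.64):
Base rate for E-403 is €7.88/kg.
The additional-duty order on E-403 targets Narland, not Seria; it does not apply.
Duty = 504 × €7.88 = €3,971.52.
Total = €136,201.31 + €199,126.57 + €3,971.52 = €339,299.40.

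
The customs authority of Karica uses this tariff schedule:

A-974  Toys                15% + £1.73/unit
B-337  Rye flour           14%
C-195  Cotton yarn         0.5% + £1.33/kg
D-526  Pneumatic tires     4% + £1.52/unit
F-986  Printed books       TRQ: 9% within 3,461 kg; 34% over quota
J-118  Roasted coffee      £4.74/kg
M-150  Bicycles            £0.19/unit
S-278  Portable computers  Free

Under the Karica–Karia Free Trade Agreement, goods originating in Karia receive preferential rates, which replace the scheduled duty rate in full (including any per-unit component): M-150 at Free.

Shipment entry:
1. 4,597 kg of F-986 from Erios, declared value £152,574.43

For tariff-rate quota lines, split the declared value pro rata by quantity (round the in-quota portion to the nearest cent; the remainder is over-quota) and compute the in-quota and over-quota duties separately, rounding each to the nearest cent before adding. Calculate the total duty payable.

£23,157.66

Line 1 (F-986, Erios, 4,597 kg, £152,574.43):
Code F-986 is under a tariff-rate quota (threshold 3,461 kg). In-quota: 3,461 kg at 9%; over-quota: 1,136 kg at 34%.
Pro-rata value split: in-quota = £152,574.43 × 3,461/4,597 = £114,870.59; over-quota = £152,574.43 − £114,870.59 = £37,703.84.
In-quota duty = £114,870.59 × 9% = £10,338.35. Over-quota duty = £37,703.84 × 34% = £12,819.31.
Line duty = £10,338.35 + £12,819.31 = £23,157.66.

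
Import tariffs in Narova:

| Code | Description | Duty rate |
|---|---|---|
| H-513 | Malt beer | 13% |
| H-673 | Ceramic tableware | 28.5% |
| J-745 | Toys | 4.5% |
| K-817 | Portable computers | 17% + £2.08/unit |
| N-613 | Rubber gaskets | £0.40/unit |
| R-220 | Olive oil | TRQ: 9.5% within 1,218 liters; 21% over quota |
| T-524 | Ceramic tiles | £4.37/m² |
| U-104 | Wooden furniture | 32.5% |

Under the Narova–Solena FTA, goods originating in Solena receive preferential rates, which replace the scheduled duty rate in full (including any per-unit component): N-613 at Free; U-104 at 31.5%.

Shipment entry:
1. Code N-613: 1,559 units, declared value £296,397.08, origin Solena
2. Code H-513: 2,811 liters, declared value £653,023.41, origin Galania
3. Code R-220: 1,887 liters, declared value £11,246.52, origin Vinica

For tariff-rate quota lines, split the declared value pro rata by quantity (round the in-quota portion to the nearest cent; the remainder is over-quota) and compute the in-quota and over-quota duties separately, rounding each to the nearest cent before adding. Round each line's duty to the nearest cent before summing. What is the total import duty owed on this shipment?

£86,419.99

Line 1 (N-613, Solena, 1,559 units, £296,397.08):
Base rate for N-613 is £0.40/unit.
Origin Solena qualifies under the Narova–Solena agreement and N-613 is covered: preferential rate Free applies instead.
Duty = £296,397.08 × 0% = £0.00.
Line 2 (H-513, Galania, 2,811 liters, £653,023.41):
Base rate for H-513 is 13%.
Duty = £653,023.41 × 13% = £84,893.04.
Line 3 (R-220, Vinica, 1,887 liters, £11,246.52):
Code R-220 is under a tariff-rate quota (threshold 1,218 liters). In-quota: 1,218 liters at 9.5%; over-quota: 669 liters at 21%.
Pro-rata value split: in-quota = £11,246.52 × 1,218/1,887 = £7,259.28; over-quota = £11,246.52 − £7,259.28 = £3,987.24.
In-quota duty = £7,259.28 × 9.5% = £689.63. Over-quota duty = £3,987.24 × 21% = £837.32.
Line duty = £689.63 + £837.32 = £1,526.95.
Total = £0.00 + £84,893.04 + £1,526.95 = £86,419.99.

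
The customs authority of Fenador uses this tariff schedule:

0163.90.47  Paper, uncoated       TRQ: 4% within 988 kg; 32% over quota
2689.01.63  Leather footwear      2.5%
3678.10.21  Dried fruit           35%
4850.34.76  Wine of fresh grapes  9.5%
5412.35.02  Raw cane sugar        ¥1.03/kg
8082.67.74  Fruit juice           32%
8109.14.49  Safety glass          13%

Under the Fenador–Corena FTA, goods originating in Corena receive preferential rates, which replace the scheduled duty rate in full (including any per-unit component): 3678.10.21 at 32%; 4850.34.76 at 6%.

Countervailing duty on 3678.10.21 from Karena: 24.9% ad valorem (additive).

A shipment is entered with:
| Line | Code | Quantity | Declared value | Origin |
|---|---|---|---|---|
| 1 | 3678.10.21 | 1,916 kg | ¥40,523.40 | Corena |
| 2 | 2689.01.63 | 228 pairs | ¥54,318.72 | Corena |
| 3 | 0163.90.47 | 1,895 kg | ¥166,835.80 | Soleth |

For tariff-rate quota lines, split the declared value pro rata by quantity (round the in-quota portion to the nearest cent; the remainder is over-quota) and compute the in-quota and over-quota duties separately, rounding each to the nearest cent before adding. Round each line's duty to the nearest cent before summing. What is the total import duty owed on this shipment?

¥43,357.53

Line 1 (3678.10.21, Corena, 1,916 kg, ¥40,523.40):
Base rate for 3678.10.21 is 35%.
Origin Corena qualifies under the Fenador–Corena agreement and 3678.10.21 is covered: preferential rate 32% applies instead.
The additional-duty order on 3678.10.21 targets Karena, not Corena; it does not apply.
Duty = ¥40,523.40 × 32% = ¥12,967.49.
Line 2 (2689.01.63, Corena, 228 pairs, ¥54,318.72):
Base rate for 2689.01.63 is 2.5%.
Origin Corena is the FTA partner but 2689.01.63 is not on the preference list; base rate stands.
Duty = ¥54,318.72 × 2.5% = ¥1,357.97.
Line 3 (0163.90.47, Soleth, 1,895 kg, ¥166,835.80):
Code 0163.90.47 is under a tariff-rate quota (threshold 988 kg). In-quota: 988 kg at 4%; over-quota: 907 kg at 32%.
Pro-rata value split: in-quota = ¥166,835.80 × 988/1,895 = ¥86,983.52; over-quota = ¥166,835.80 − ¥86,983.52 = ¥79,852.28.
In-quota duty = ¥86,983.52 × 4% = ¥3,479.34. Over-quota duty = ¥79,852.28 × 32% = ¥25,552.73.
Line duty = ¥3,479.34 + ¥25,552.73 = ¥29,032.07.
Total = ¥12,967.49 + ¥1,357.97 + ¥29,032.07 = ¥43,357.53.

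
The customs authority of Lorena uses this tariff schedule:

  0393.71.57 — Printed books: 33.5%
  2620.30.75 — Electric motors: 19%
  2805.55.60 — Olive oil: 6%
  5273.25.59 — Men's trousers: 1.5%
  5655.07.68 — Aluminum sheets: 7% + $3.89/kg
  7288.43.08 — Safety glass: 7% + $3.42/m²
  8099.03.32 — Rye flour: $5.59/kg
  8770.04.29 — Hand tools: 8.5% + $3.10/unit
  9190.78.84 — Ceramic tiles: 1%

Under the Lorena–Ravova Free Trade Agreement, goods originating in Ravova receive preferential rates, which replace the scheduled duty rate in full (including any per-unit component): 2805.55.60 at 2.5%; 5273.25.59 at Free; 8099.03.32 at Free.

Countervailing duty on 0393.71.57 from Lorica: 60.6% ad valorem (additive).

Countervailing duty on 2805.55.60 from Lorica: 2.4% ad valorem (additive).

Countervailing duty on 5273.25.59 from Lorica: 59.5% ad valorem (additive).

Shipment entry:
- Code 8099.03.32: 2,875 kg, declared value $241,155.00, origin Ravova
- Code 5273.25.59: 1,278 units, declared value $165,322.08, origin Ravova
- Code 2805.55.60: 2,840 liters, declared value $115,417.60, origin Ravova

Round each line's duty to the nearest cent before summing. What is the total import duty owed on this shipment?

$2,885.44

Line 1 (8099.03.32, Ravova, 2,875 kg, $241,155.00):
Base rate for 8099.03.32 is $5.59/kg.
Origin Ravova qualifies under the Lorena–Ravova agreement and 8099.03.32 is covered: preferential rate Free applies instead.
Duty = $241,155.00 × 0% = $0.00.
Line 2 (5273.25.59, Ravova, 1,278 units, $165,322.08):
Base rate for 5273.25.59 is 1.5%.
Origin Ravova qualifies under the Lorena–Ravova agreement and 5273.25.59 is covered: preferential rate Free applies instead.
The additional-duty order on 5273.25.59 targets Lorica, not Ravova; it does not apply.
Duty = $165,322.08 × 0% = $0.00.
Line 3 (2805.55.60, Ravova, 2,840 liters, $115,417.60):
Base rate for 2805.55.60 is 6%.
Origin Ravova qualifies under the Lorena–Ravova agreement and 2805.55.60 is covered: preferential rate 2.5% applies instead.
The additional-duty order on 2805.55.60 targets Lorica, not Ravova; it does not apply.
Duty = $115,417.60 × 2.5% = $2,885.44.
Total = $0.00 + $0.00 + $2,885.44 = $2,885.44.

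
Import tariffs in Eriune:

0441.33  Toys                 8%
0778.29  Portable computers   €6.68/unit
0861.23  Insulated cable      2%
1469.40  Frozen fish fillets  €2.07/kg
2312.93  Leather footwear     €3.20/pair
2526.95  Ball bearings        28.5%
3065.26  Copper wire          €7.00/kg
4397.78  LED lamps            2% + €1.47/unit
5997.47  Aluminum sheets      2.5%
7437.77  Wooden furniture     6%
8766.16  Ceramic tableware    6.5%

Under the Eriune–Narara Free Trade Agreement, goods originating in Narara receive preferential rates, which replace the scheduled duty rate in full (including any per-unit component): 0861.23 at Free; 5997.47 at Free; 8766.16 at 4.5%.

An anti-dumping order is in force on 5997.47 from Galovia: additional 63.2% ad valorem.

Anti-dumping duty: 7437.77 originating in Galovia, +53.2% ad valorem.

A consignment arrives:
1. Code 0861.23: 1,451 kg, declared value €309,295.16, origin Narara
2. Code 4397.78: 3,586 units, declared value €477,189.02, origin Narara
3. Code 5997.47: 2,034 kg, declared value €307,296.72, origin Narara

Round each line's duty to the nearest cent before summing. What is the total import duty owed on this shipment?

€14,815.20

Line 1 (0861.23, Narara, 1,451 kg, €309,295.16):
Base rate for 0861.23 is 2%.
Origin Narara qualifies under the Eriune–Narara agreement and 0861.23 is covered: preferential rate Free applies instead.
Duty = €309,295.16 × 0% = €0.00.
Line 2 (4397.78, Narara, 3,586 units, €477,189.02):
Base rate for 4397.78 is 2% + €1.47/unit.
Origin Narara is the FTA partner but 4397.78 is not on the preference list; base rate stands.
Duty = €477,189.02 × 2% + 3,586 × €1.47 = €14,815.20.
Line 3 (5997.47, Narara, 2,034 kg, €307,296.72):
Base rate for 5997.47 is 2.5%.
Origin Narara qualifies under the Eriune–Narara agreement and 5997.47 is covered: preferential rate Free applies instead.
The additional-duty order on 5997.47 targets Galovia, not Narara; it does not apply.
Duty = €307,296.72 × 0% = €0.00.
Total = €0.00 + €14,815.20 + €0.00 = €14,815.20.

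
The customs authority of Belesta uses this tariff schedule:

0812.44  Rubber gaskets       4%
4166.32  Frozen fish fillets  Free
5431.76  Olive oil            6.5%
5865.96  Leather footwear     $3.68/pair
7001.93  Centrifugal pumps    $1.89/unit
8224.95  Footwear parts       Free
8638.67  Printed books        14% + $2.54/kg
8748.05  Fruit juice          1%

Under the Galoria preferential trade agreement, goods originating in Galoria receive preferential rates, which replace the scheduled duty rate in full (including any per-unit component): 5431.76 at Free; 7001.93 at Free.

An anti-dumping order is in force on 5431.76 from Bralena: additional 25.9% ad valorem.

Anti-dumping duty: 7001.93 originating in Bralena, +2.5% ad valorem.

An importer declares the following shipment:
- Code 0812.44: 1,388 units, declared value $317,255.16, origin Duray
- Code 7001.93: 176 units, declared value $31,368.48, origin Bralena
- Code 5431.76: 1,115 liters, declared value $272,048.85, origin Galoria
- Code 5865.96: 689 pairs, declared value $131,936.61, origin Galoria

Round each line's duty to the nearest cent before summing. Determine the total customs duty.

Line 1 (0812.44, Duray, 1,388 units, $317,255.16):
Base rate for 0812.44 is 4%.
Duty = $317,255.16 × 4% = $12,690.21.
Line 2 (7001.93, Bralena, 176 units, $31,368.48):
Base rate for 7001.93 is $1.89/unit.
7001.93 has an FTA preferential rate, but origin Bralena is not Galoria; base rate stands.
Additional duty on 7001.93 from Bralena: +2.5% ad valorem. Applied ad valorem rate = 2.5%.
Duty = $31,368.48 × 2.5% + 176 × $1.89 = $1,116.85.
Line 3 (5431.76, Galoria, 1,115 liters, $272,048.85):
Base rate for 5431.76 is 6.5%.
Origin Galoria qualifies under the Belesta–Galoria agreement and 5431.76 is covered: preferential rate Free applies instead.
The additional-duty order on 5431.76 targets Bralena, not Galoria; it does not apply.
Duty = $272,048.85 × 0% = $0.00.
Line 4 (5865.96, Galoria, 689 pairs, $131,936.61):
Base rate for 5865.96 is $3.68/pair.
Origin Galoria is the FTA partner but 5865.96 is not on the preference list; base rate stands.
Duty = 689 × $3.68 = $2,535.52.
Total = $12,690.21 + $1,116.85 + $0.00 + $2,535.52 = $16,342.58.

$16,342.58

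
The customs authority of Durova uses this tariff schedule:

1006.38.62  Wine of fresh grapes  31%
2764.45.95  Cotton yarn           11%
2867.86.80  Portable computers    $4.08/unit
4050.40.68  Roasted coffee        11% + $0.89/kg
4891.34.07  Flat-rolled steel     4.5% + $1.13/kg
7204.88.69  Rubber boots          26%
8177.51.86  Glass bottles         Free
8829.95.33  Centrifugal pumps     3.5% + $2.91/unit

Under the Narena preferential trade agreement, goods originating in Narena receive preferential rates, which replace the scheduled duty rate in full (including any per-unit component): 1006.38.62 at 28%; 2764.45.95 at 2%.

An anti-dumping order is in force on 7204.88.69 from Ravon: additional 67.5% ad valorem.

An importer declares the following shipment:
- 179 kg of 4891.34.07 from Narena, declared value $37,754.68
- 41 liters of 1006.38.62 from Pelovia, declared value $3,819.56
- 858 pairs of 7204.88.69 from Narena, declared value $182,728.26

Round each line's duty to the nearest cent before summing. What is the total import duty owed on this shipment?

Line 1 (4891.34.07, Narena, 179 kg, $37,754.68):
Base rate for 4891.34.07 is 4.5% + $1.13/kg.
Origin Narena is the FTA partner but 4891.34.07 is not on the preference list; base rate stands.
Duty = $37,754.68 × 4.5% + 179 × $1.13 = $1,901.23.
Line 2 (1006.38.62, Pelovia, 41 liters, $3,819.56):
Base rate for 1006.38.62 is 31%.
1006.38.62 has an FTA preferential rate, but origin Pelovia is not Narena; base rate stands.
Duty = $3,819.56 × 31% = $1,184.06.
Line 3 (7204.88.69, Narena, 858 pairs, $182,728.26):
Base rate for 7204.88.69 is 26%.
Origin Narena is the FTA partner but 7204.88.69 is not on the preference list; base rate stands.
The additional-duty order on 7204.88.69 targets Ravon, not Narena; it does not apply.
Duty = $182,728.26 × 26% = $47,509.35.
Total = $1,901.23 + $1,184.06 + $47,509.35 = $50,594.64.

$50,594.64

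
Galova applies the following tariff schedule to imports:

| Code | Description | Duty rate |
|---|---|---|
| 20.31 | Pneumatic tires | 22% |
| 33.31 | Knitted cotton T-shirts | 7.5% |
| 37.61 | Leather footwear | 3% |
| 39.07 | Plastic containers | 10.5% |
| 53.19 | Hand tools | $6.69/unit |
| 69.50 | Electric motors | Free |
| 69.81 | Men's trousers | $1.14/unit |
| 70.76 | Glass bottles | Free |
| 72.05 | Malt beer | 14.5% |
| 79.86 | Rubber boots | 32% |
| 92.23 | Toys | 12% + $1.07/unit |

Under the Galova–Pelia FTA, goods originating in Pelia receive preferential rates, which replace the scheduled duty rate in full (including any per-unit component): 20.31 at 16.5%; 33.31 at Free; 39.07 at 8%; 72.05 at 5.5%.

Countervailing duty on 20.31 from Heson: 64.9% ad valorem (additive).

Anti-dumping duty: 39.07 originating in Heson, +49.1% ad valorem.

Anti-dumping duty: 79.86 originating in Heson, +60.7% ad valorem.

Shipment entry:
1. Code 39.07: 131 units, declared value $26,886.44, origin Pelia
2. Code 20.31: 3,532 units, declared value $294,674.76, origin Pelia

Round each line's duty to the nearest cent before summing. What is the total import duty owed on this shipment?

$50,772.26

Line 1 (39.07, Pelia, 131 units, $26,886.44):
Base rate for 39.07 is 10.5%.
Origin Pelia qualifies under the Galova–Pelia agreement and 39.07 is covered: preferential rate 8% applies instead.
The additional-duty order on 39.07 targets Heson, not Pelia; it does not apply.
Duty = $26,886.44 × 8% = $2,150.92.
Line 2 (20.31, Pelia, 3,532 units, $294,674.76):
Base rate for 20.31 is 22%.
Origin Pelia qualifies under the Galova–Pelia agreement and 20.31 is covered: preferential rate 16.5% applies instead.
The additional-duty order on 20.31 targets Heson, not Pelia; it does not apply.
Duty = $294,674.76 × 16.5% = $48,621.34.
Total = $2,150.92 + $48,621.34 = $50,772.26.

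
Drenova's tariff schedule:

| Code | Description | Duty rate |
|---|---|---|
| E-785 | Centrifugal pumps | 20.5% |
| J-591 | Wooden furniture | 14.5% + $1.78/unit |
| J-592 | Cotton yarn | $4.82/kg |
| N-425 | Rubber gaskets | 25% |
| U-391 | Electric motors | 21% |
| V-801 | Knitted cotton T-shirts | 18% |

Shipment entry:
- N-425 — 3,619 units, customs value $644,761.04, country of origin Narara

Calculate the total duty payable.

Line 1 (N-425, Narara, 3,619 units, $644,761.04):
Base rate for N-425 is 25%.
Duty = $644,761.04 × 25% = $161,190.26.

$161,190.26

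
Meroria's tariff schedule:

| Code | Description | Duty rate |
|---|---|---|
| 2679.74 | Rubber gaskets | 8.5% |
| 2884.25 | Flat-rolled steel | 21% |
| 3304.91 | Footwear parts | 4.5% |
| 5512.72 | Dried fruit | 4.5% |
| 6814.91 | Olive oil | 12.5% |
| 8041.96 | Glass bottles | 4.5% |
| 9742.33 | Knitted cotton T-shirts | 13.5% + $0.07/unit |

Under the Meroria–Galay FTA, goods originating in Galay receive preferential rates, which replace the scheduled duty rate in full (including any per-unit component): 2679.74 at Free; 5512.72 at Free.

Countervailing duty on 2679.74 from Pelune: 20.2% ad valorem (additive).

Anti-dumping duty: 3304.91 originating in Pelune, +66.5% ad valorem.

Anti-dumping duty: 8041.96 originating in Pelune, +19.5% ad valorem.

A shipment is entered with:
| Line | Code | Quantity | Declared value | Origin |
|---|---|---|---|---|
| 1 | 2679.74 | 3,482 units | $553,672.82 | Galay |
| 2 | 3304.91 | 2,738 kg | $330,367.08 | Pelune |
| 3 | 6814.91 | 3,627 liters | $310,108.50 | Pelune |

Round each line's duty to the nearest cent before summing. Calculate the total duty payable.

Line 1 (2679.74, Galay, 3,482 units, $553,672.82):
Base rate for 2679.74 is 8.5%.
Origin Galay qualifies under the Meroria–Galay agreement and 2679.74 is covered: preferential rate Free applies instead.
The additional-duty order on 2679.74 targets Pelune, not Galay; it does not apply.
Duty = $553,672.82 × 0% = $0.00.
Line 2 (3304.91, Pelune, 2,738 kg, $330,367.08):
Base rate for 3304.91 is 4.5%.
Additional duty on 3304.91 from Pelune: +66.5%. Applied ad valorem rate: 4.5% + 66.5% = 71%.
Duty = $330,367.08 × 71% = $234,560.63.
Line 3 (6814.91, Pelune, 3,627 liters, $310,108.50):
Base rate for 6814.91 is 12.5%.
Duty = $310,108.50 × 12.5% = $38,763.56.
Total = $0.00 + $234,560.63 + $38,763.56 = $273,324.19.

$273,324.19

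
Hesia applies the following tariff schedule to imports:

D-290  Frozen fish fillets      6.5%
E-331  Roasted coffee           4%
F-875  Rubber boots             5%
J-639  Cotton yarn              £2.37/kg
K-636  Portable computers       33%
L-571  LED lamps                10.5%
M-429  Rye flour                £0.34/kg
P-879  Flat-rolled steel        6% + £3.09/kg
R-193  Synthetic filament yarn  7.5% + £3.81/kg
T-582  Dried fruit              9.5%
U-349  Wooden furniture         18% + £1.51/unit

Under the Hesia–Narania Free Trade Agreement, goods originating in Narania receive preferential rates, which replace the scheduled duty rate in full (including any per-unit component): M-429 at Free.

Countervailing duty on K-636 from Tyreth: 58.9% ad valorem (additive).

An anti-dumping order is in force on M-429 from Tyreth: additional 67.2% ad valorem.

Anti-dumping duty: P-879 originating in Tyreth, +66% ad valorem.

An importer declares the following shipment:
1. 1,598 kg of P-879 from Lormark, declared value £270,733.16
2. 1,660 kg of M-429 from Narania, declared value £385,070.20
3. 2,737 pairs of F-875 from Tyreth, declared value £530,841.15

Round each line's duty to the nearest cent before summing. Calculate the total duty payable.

£47,723.87

Line 1 (P-879, Lormark, 1,598 kg, £270,733.16):
Base rate for P-879 is 6% + £3.09/kg.
The additional-duty order on P-879 targets Tyreth, not Lormark; it does not apply.
Duty = £270,733.16 × 6% + 1,598 × £3.09 = £21,181.81.
Line 2 (M-429, Narania, 1,660 kg, £385,070.20):
Base rate for M-429 is £0.34/kg.
Origin Narania qualifies under the Hesia–Narania agreement and M-429 is covered: preferential rate Free applies instead.
The additional-duty order on M-429 targets Tyreth, not Narania; it does not apply.
Duty = £385,070.20 × 0% = £0.00.
Line 3 (F-875, Tyreth, 2,737 pairs, £530,841.15):
Base rate for F-875 is 5%.
Duty = £530,841.15 × 5% = £26,542.06.
Total = £21,181.81 + £0.00 + £26,542.06 = £47,723.87.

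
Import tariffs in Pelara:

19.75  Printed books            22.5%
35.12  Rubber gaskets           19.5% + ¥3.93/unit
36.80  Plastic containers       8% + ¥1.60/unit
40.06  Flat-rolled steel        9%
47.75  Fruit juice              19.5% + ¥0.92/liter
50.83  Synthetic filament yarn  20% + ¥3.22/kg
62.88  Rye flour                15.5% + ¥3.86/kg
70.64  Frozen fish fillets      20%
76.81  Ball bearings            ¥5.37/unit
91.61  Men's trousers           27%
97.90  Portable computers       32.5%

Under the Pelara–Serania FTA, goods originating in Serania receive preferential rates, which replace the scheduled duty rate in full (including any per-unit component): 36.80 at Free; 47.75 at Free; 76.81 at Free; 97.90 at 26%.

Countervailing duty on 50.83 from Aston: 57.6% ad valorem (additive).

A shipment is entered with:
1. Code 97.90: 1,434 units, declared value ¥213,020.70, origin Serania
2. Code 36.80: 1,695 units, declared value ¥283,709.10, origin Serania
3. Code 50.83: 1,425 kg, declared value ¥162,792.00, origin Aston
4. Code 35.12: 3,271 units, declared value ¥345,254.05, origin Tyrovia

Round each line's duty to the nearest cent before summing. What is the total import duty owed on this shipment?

Line 1 (97.90, Serania, 1,434 units, ¥213,020.70):
Base rate for 97.90 is 32.5%.
Origin Serania qualifies under the Pelara–Serania agreement and 97.90 is covered: preferential rate 26% applies instead.
Duty = ¥213,020.70 × 26% = ¥55,385.38.
Line 2 (36.80, Serania, 1,695 units, ¥283,709.10):
Base rate for 36.80 is 8% + ¥1.60/unit.
Origin Serania qualifies under the Pelara–Serania agreement and 36.80 is covered: preferential rate Free applies instead.
Duty = ¥283,709.10 × 0% = ¥0.00.
Line 3 (50.83, Aston, 1,425 kg, ¥162,792.00):
Base rate for 50.83 is 20% + ¥3.22/kg.
Additional duty on 50.83 from Aston: +57.6%. Applied ad valorem rate: 20% + 57.6% = 77.6%.
Duty = ¥162,792.00 × 77.6% + 1,425 × ¥3.22 = ¥130,915.09.
Line 4 (35.12, Tyrovia, 3,271 units, ¥345,254.05):
Base rate for 35.12 is 19.5% + ¥3.93/unit.
Duty = ¥345,254.05 × 19.5% + 3,271 × ¥3.93 = ¥80,179.57.
Total = ¥55,385.38 + ¥0.00 + ¥130,915.09 + ¥80,179.57 = ¥266,480.04.

¥266,480.04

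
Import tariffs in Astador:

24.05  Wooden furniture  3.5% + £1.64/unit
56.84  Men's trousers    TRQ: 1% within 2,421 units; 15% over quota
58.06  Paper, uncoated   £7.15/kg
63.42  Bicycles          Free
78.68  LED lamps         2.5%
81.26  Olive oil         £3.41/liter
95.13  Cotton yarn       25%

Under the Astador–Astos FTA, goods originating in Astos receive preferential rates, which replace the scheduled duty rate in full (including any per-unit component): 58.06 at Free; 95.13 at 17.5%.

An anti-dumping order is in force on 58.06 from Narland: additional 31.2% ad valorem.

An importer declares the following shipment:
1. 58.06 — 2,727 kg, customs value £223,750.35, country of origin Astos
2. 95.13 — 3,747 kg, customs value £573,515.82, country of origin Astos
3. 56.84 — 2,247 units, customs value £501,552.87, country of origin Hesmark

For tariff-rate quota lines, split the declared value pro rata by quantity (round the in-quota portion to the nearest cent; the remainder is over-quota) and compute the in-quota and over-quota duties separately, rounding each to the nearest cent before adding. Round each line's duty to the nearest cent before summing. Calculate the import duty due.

Line 1 (58.06, Astos, 2,727 kg, £223,750.35):
Base rate for 58.06 is £7.15/kg.
Origin Astos qualifies under the Astador–Astos agreement and 58.06 is covered: preferential rate Free applies instead.
The additional-duty order on 58.06 targets Narland, not Astos; it does not apply.
Duty = £223,750.35 × 0% = £0.00.
Line 2 (95.13, Astos, 3,747 kg, £573,515.82):
Base rate for 95.13 is 25%.
Origin Astos qualifies under the Astador–Astos agreement and 95.13 is covered: preferential rate 17.5% applies instead.
Duty = £573,515.82 × 17.5% = £100,365.27.
Line 3 (56.84, Hesmark, 2,247 units, £501,552.87):
Code 56.84 is under a tariff-rate quota (threshold 2,421 units). Quantity 2,247 units is within the quota, so the in-quota rate 1% applies to the full value.
Duty = £501,552.87 × 1% = £5,015.53.
Total = £0.00 + £100,365.27 + £5,015.53 = £105,380.80.

£105,380.80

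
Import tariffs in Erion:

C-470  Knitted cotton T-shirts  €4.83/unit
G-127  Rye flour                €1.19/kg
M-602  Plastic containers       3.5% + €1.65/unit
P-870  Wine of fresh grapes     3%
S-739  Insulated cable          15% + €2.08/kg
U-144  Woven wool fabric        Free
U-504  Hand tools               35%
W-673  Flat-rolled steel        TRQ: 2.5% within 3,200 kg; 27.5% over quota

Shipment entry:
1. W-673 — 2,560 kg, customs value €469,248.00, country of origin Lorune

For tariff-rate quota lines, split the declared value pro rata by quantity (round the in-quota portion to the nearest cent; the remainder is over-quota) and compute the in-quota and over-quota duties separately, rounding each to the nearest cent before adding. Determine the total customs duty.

€11,731.20

Line 1 (W-673, Lorune, 2,560 kg, €469,248.00):
Code W-673 is under a tariff-rate quota (threshold 3,200 kg). Quantity 2,560 kg is within the quota, so the in-quota rate 2.5% applies to the full value.
Duty = €469,248.00 × 2.5% = €11,731.20.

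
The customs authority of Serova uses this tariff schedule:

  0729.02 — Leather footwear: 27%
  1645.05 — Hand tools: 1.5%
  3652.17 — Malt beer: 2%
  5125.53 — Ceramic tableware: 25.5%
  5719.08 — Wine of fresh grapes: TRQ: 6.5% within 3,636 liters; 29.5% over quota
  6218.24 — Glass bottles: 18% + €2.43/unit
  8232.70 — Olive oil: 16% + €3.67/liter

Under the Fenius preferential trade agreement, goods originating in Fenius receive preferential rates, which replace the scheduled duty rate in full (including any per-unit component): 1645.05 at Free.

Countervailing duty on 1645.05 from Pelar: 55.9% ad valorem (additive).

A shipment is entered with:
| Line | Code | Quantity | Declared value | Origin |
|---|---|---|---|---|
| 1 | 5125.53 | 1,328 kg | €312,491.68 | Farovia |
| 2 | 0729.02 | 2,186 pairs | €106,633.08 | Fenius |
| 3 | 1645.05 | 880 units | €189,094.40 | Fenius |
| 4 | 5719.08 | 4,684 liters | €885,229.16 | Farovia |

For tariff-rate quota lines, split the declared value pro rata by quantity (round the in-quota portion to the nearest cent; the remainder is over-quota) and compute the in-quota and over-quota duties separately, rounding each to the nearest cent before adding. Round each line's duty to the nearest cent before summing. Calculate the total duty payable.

Line 1 (5125.53, Farovia, 1,328 kg, €312,491.68):
Base rate for 5125.53 is 25.5%.
Duty = €312,491.68 × 25.5% = €79,685.38.
Line 2 (0729.02, Fenius, 2,186 pairs, €106,633.08):
Base rate for 0729.02 is 27%.
Origin Fenius is the FTA partner but 0729.02 is not on the preference list; base rate stands.
Duty = €106,633.08 × 27% = €28,790.93.
Line 3 (1645.05, Fenius, 880 units, €189,094.40):
Base rate for 1645.05 is 1.5%.
Origin Fenius qualifies under the Serova–Fenius agreement and 1645.05 is covered: preferential rate Free applies instead.
The additional-duty order on 1645.05 targets Pelar, not Fenius; it does not apply.
Duty = €189,094.40 × 0% = €0.00.
Line 4 (5719.08, Farovia, 4,684 liters, €885,229.16):
Code 5719.08 is under a tariff-rate quota (threshold 3,636 liters). In-quota: 3,636 liters at 6.5%; over-quota: 1,048 liters at 29.5%.
Pro-rata value split: in-quota = €885,229.16 × 3,636/4,684 = €687,167.64; over-quota = €885,229.16 − €687,167.64 = €198,061.52.
In-quota duty = €687,167.64 × 6.5% = €44,665.90. Over-quota duty = €198,061.52 × 29.5% = €58,428.15.
Line duty = €44,665.90 + €58,428.15 = €103,094.05.
Total = €79,685.38 + €28,790.93 + €0.00 + €103,094.05 = €211,570.36.

€211,570.36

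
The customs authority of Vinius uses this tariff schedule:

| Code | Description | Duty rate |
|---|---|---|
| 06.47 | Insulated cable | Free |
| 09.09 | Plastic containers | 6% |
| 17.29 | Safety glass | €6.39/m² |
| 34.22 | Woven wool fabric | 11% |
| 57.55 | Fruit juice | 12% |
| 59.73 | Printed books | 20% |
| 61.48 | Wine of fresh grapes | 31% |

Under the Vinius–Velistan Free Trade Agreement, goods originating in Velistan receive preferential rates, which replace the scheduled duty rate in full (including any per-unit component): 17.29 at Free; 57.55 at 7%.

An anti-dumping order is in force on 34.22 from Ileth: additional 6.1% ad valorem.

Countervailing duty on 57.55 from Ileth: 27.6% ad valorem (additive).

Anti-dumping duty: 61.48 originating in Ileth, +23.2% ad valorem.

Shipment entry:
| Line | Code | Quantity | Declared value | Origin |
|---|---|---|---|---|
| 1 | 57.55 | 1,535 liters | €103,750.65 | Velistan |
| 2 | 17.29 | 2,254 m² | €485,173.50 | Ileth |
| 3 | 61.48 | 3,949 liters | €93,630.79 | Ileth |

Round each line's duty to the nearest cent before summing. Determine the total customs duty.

€72,413.50

Line 1 (57.55, Velistan, 1,535 liters, €103,750.65):
Base rate for 57.55 is 12%.
Origin Velistan qualifies under the Vinius–Velistan agreement and 57.55 is covered: preferential rate 7% applies instead.
The additional-duty order on 57.55 targets Ileth, not Velistan; it does not apply.
Duty = €103,750.65 × 7% = €7,262.55.
Line 2 (17.29, Ileth, 2,254 m², €485,173.50):
Base rate for 17.29 is €6.39/m².
17.29 has an FTA preferential rate, but origin Ileth is not Velistan; base rate stands.
Duty = 2,254 × €6.39 = €14,403.06.
Line 3 (61.48, Ileth, 3,949 liters, €93,630.79):
Base rate for 61.48 is 31%.
Additional duty on 61.48 from Ileth: +23.2%. Applied ad valorem rate: 31% + 23.2% = 54.2%.
Duty = €93,630.79 × 54.2% = €50,747.89.
Total = €7,262.55 + €14,403.06 + €50,747.89 = €72,413.50.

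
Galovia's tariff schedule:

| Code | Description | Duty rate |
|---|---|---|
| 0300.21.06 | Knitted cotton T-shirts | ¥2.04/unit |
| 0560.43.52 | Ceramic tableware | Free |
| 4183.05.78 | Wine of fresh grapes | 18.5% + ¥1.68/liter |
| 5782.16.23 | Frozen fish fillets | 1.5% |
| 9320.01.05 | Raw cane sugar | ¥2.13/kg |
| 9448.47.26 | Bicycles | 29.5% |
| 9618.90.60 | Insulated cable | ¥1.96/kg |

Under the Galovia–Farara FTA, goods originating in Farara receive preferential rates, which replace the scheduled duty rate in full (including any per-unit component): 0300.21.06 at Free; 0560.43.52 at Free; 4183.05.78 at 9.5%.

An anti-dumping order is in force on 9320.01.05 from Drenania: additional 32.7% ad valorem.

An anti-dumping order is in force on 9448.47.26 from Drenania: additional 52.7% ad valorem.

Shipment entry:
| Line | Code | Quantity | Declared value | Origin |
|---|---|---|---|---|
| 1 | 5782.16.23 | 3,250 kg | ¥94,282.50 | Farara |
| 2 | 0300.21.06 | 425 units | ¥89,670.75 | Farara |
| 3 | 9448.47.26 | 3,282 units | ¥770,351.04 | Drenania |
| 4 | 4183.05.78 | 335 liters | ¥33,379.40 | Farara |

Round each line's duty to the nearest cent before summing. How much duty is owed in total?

Line 1 (5782.16.23, Farara, 3,250 kg, ¥94,282.50):
Base rate for 5782.16.23 is 1.5%.
Origin Farara is the FTA partner but 5782.16.23 is not on the preference list; base rate stands.
Duty = ¥94,282.50 × 1.5% = ¥1,414.24.
Line 2 (0300.21.06, Farara, 425 units, ¥89,670.75):
Base rate for 0300.21.06 is ¥2.04/unit.
Origin Farara qualifies under the Galovia–Farara agreement and 0300.21.06 is covered: preferential rate Free applies instead.
Duty = ¥89,670.75 × 0% = ¥0.00.
Line 3 (9448.47.26, Drenania, 3,282 units, ¥770,351.04):
Base rate for 9448.47.26 is 29.5%.
Additional duty on 9448.47.26 from Drenania: +52.7%. Applied ad valorem rate: 29.5% + 52.7% = 82.2%.
Duty = ¥770,351.04 × 82.2% = ¥633,228.55.
Line 4 (4183.05.78, Farara, 335 liters, ¥33,379.40):
Base rate for 4183.05.78 is 18.5% + ¥1.68/liter.
Origin Farara qualifies under the Galovia–Farara agreement and 4183.05.78 is covered: preferential rate 9.5% applies instead.
Duty = ¥33,379.40 × 9.5% = ¥3,171.04.
Total = ¥1,414.24 + ¥0.00 + ¥633,228.55 + ¥3,171.04 = ¥637,813.83.

¥637,813.83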